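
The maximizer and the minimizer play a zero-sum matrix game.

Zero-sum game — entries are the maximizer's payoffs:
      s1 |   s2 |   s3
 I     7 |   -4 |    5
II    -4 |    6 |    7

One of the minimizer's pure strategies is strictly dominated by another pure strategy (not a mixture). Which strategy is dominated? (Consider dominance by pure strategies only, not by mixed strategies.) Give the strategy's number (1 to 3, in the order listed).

3

The minimizer prefers columns that give the maximizer less. Compare s3 with s2: -4 < 5, 6 < 7.
So s2 strictly dominates s3 for the minimizer; s3 is strictly dominated.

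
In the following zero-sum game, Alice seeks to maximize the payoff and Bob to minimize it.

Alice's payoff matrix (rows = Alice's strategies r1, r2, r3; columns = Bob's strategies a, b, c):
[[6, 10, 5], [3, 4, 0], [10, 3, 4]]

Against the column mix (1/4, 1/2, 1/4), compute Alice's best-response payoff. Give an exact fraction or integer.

31/4

r1: (6)·(1/4) + (10)·(1/2) + (5)·(1/4) = 31/4.
r2: (3)·(1/4) + (4)·(1/2) + (0)·(1/4) = 11/4.
r3: (10)·(1/4) + (3)·(1/2) + (4)·(1/4) = 5.
The best pure response is r1 with expected payoff 31/4.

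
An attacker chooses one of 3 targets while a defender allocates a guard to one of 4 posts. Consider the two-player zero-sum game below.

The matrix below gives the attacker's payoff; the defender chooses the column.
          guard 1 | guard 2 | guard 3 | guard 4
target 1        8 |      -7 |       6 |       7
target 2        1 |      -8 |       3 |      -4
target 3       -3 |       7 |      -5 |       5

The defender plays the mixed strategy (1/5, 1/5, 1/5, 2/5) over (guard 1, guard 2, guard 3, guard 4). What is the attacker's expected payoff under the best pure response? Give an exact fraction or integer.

21/5

target 1: (8)·(1/5) + (-7)·(1/5) + (6)·(1/5) + (7)·(2/5) = 21/5.
target 2: (1)·(1/5) + (-8)·(1/5) + (3)·(1/5) + (-4)·(2/5) = -12/5.
target 3: (-3)·(1/5) + (7)·(1/5) + (-5)·(1/5) + (5)·(2/5) = 9/5.
The best pure response is target 1 with expected payoff 21/5.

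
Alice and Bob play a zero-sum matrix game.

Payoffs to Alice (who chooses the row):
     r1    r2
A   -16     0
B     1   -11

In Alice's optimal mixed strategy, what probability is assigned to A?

Row minima are -16 and -11, so Alice's maximin is -11; column maxima are 1 and 0, so Bob's minimax is 0. These differ, so the equilibrium is in mixed strategies.
Let Alice play A with probability p. Bob is indifferent when −16p + (1−p) = −11(1−p), giving p = 3/7.

3/7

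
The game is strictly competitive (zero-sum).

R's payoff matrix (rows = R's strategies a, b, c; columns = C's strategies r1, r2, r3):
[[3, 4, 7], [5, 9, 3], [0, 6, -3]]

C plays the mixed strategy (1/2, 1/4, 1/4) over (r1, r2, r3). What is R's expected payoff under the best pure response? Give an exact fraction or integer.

11/2

a: (3)·(1/2) + (4)·(1/4) + (7)·(1/4) = 17/4.
b: (5)·(1/2) + (9)·(1/4) + (3)·(1/4) = 11/2.
c: (0)·(1/2) + (6)·(1/4) + (-3)·(1/4) = 3/4.
The best pure response is b with expected payoff 11/2.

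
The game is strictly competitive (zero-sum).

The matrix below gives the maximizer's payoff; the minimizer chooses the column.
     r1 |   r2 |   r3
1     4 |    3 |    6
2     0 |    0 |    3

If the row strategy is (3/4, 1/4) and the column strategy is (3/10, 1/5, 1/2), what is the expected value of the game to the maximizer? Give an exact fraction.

159/40

Against (3/10, 1/5, 1/2), each row's expected payoff is 1: 24/5; 2: 3/2.
Taking the (3/4, 1/4)-weighted average: (3/4)·(24/5) + (1/4)·(3/2) = 159/40.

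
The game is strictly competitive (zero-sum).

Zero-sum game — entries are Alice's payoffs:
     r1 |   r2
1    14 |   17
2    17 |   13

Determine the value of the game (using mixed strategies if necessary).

107/7

Row minima are 14 and 13, so Alice's maximin is 14; column maxima are 17 and 17, so Bob's minimax is 17. These differ, so the equilibrium is in mixed strategies.
Let Alice play 1 with probability p. Bob is indifferent when 14p + 17(1−p) = 17p + 13(1−p), giving p = 4/7.
Let Bob play r1 with probability q. Alice is indifferent when 14q + 17(1−q) = 17q + 13(1−q), giving q = 4/7.
The value is 14·(4/7) + (17)·(3/7) = 107/7.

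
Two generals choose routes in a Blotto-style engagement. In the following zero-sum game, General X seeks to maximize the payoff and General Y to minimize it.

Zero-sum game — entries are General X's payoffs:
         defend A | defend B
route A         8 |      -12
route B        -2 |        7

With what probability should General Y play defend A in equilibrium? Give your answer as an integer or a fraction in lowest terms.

19/29

Row minima are -12 and -2, so General X's maximin is -2; column maxima are 8 and 7, so General Y's minimax is 7. These differ, so the equilibrium is in mixed strategies.
Let General Y play defend A with probability q. General X is indifferent when 8q − 12(1−q) = −2q + 7(1−q), giving q = 19/29.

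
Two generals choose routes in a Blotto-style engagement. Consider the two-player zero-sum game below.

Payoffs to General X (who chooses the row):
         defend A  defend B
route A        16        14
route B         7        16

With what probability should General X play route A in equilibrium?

9/11

Row minima are 14 and 7, so General X's maximin is 14; column maxima are 16 and 16, so General Y's minimax is 16. These differ, so the equilibrium is in mixed strategies.
Let General X play route A with probability p. General Y is indifferent when 16p + 7(1−p) = 14p + 16(1−p), giving p = 9/11.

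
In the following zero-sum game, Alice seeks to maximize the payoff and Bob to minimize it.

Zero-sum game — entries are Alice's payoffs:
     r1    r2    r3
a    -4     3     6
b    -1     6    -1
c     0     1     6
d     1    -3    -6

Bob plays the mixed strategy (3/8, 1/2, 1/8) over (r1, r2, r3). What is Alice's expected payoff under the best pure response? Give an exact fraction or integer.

5/2

a: (-4)·(3/8) + (3)·(1/2) + (6)·(1/8) = 3/4.
b: (-1)·(3/8) + (6)·(1/2) + (-1)·(1/8) = 5/2.
c: (0)·(3/8) + (1)·(1/2) + (6)·(1/8) = 5/4.
d: (1)·(3/8) + (-3)·(1/2) + (-6)·(1/8) = -15/8.
The best pure response is b with expected payoff 5/2.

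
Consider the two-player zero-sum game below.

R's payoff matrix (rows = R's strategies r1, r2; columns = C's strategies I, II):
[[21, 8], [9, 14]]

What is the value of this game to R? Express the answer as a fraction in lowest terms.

37/3

Row minima are 8 and 9, so R's maximin is 9; column maxima are 21 and 14, so C's minimax is 14. These differ, so the equilibrium is in mixed strategies.
Let R play r1 with probability p. C is indifferent when 21p + 9(1−p) = 8p + 14(1−p), giving p = 5/18.
Let C play I with probability q. R is indifferent when 21q + 8(1−q) = 9q + 14(1−q), giving q = 1/3.
The value is 21·(1/3) + (8)·(2/3) = 37/3.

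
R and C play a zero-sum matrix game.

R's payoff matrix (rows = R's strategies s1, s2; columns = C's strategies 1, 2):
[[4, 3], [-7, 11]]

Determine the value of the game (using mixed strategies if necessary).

Row minima are 3 and -7, so R's maximin is 3; column maxima are 4 and 11, so C's minimax is 4. These differ, so the equilibrium is in mixed strategies.
Let R play s1 with probability p. C is indifferent when 4p − 7(1−p) = 3p + 11(1−p), giving p = 18/19.
Let C play 1 with probability q. R is indifferent when 4q + 3(1−q) = −7q + 11(1−q), giving q = 8/19.
The value is 4·(8/19) + (3)·(11/19) = 65/19.

65/19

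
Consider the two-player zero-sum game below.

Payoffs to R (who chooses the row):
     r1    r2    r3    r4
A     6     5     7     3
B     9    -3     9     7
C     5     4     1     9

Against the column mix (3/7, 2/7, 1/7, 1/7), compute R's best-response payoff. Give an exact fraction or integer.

38/7

A: (6)·(3/7) + (5)·(2/7) + (7)·(1/7) + (3)·(1/7) = 38/7.
B: (9)·(3/7) + (-3)·(2/7) + (9)·(1/7) + (7)·(1/7) = 37/7.
C: (5)·(3/7) + (4)·(2/7) + (1)·(1/7) + (9)·(1/7) = 33/7.
The best pure response is A with expected payoff 38/7.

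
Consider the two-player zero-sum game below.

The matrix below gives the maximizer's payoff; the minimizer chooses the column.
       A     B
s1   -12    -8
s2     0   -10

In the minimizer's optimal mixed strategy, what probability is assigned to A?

Row minima are -12 and -10, so the maximizer's maximin is -10; column maxima are 0 and -8, so the minimizer's minimax is -8. These differ, so the equilibrium is in mixed strategies.
Let the minimizer play A with probability q. The maximizer is indifferent when −12q − 8(1−q) = −10(1−q), giving q = 1/7.

1/7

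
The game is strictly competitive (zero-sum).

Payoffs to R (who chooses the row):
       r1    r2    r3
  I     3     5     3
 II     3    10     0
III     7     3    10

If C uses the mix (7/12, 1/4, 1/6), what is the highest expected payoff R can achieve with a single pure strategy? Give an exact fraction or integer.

I: (3)·(7/12) + (5)·(1/4) + (3)·(1/6) = 7/2.
II: (3)·(7/12) + (10)·(1/4) + (0)·(1/6) = 17/4.
III: (7)·(7/12) + (3)·(1/4) + (10)·(1/6) = 13/2.
The best pure response is III with expected payoff 13/2.

13/2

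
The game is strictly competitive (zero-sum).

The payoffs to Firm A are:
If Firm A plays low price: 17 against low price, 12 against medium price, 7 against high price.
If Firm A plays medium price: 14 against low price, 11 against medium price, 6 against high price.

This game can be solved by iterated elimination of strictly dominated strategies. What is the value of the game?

Row medium price is strictly dominated by row low price (17>14, 12>11, 7>6); eliminate medium price.
Column medium price is strictly dominated by high price for Firm B (7<12); eliminate medium price.
Column low price is strictly dominated by high price for Firm B (7<17); eliminate low price.
Only (low price, high price) remains, with payoff 7.

7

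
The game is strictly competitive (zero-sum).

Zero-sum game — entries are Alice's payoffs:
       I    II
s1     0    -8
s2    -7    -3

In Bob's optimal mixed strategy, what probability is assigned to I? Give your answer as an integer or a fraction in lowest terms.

5/12

Row minima are -8 and -7, so Alice's maximin is -7; column maxima are 0 and -3, so Bob's minimax is -3. These differ, so the equilibrium is in mixed strategies.
Let Bob play I with probability q. Alice is indifferent when −8(1−q) = −7q − 3(1−q), giving q = 5/12.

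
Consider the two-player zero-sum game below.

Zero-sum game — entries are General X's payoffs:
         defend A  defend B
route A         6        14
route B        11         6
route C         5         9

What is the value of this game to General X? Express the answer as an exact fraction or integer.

Row route C is strictly dominated by row route A, so General X never plays it.
The remaining 2×2 game on (route A, route B) × (defend A, defend B) has no saddle point. Let General X play route A with probability p; indifference gives 6p + 11(1−p) = 14p + 6(1−p), so p = 5/13.
Similarly General Y's optimal q on defend A is 8/13, and the value is 6·(8/13) + (14)·(5/13) = 118/13.

118/13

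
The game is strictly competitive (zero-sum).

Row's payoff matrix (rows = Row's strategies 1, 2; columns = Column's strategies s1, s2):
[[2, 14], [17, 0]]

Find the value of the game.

238/29

Row minima are 2 and 0, so Row's maximin is 2; column maxima are 17 and 14, so Column's minimax is 14. These differ, so the equilibrium is in mixed strategies.
Let Row play 1 with probability p. Column is indifferent when 2p + 17(1−p) = 14p, giving p = 17/29.
Let Column play s1 with probability q. Row is indifferent when 2q + 14(1−q) = 17q, giving q = 14/29.
The value is 2·(14/29) + (14)·(15/29) = 238/29.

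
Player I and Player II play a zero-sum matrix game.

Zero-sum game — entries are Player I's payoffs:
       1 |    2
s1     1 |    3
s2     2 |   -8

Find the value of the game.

Row minima are 1 and -8, so Player I's maximin is 1; column maxima are 2 and 3, so Player II's minimax is 2. These differ, so the equilibrium is in mixed strategies.
Let Player I play s1 with probability p. Player II is indifferent when p + 2(1−p) = 3p − 8(1−p), giving p = 5/6.
Let Player II play 1 with probability q. Player I is indifferent when q + 3(1−q) = 2q − 8(1−q), giving q = 11/12.
The value is 1·(11/12) + (3)·(1/12) = 7/6.

7/6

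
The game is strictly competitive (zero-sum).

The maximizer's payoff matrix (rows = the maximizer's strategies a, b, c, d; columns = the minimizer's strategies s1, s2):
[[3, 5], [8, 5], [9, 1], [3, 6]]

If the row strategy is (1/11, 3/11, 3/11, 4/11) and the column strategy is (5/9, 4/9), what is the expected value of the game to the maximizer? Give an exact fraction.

Against (5/9, 4/9), each row's expected payoff is a: 35/9; b: 20/3; c: 49/9; d: 13/3.
Taking the (1/11, 3/11, 3/11, 4/11)-weighted average: (1/11)·(35/9) + (3/11)·(20/3) + (3/11)·(49/9) + (4/11)·(13/3) = 518/99.

518/99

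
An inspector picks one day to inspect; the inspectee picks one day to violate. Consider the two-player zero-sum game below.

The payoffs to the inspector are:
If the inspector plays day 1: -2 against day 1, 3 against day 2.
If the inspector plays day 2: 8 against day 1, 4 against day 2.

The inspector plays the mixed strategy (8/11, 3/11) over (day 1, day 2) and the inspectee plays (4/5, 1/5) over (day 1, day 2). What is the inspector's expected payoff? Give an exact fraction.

Against (4/5, 1/5), each row's expected payoff is day 1: -1; day 2: 36/5.
Taking the (8/11, 3/11)-weighted average: (8/11)·(-1) + (3/11)·(36/5) = 68/55.

68/55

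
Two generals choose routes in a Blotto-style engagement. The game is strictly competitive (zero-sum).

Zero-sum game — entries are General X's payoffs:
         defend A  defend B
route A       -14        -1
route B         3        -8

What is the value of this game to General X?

Row minima are -14 and -8, so General X's maximin is -8; column maxima are 3 and -1, so General Y's minimax is -1. These differ, so the equilibrium is in mixed strategies.
Let General X play route A with probability p. General Y is indifferent when −14p + 3(1−p) = −p − 8(1−p), giving p = 11/24.
Let General Y play defend A with probability q. General X is indifferent when −14q − (1−q) = 3q − 8(1−q), giving q = 7/24.
The value is -14·(7/24) + (-1)·(17/24) = -115/24.

-115/24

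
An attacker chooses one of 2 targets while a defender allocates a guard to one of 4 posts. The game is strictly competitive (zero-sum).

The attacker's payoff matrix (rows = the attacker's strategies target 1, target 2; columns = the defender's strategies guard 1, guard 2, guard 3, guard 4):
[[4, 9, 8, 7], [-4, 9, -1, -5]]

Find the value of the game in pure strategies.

Row minima: 4, -5 → the attacker's maximin is 4.
Column maxima: 4, 9, 8, 7 → the defender's minimax is 4.
They coincide at (target 1, guard 1), so the value is 4.

4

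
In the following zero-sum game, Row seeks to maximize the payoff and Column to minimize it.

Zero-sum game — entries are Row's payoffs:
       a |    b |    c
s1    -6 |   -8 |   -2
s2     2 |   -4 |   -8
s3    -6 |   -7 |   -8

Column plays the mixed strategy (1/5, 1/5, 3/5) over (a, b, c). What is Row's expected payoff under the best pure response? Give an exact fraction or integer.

s1: (-6)·(1/5) + (-8)·(1/5) + (-2)·(3/5) = -4.
s2: (2)·(1/5) + (-4)·(1/5) + (-8)·(3/5) = -26/5.
s3: (-6)·(1/5) + (-7)·(1/5) + (-8)·(3/5) = -37/5.
The best pure response is s1 with expected payoff -4.

-4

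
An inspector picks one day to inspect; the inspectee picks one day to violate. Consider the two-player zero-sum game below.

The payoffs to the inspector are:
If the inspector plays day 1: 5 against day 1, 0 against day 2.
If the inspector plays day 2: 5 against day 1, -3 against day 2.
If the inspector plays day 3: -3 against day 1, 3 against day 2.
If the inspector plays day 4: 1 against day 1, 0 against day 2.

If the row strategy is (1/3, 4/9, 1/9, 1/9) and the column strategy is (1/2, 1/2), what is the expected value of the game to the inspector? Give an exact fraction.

Against (1/2, 1/2), each row's expected payoff is day 1: 5/2; day 2: 1; day 3: 0; day 4: 1/2.
Taking the (1/3, 4/9, 1/9, 1/9)-weighted average: (1/3)·(5/2) + (4/9)·(1) + (1/9)·(0) + (1/9)·(1/2) = 4/3.

4/3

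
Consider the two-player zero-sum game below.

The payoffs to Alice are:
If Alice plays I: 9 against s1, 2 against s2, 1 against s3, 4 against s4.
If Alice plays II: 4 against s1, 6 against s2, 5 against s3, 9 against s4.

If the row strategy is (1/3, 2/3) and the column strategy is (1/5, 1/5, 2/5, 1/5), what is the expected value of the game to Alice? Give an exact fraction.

Against (1/5, 1/5, 2/5, 1/5), each row's expected payoff is I: 17/5; II: 29/5.
Taking the (1/3, 2/3)-weighted average: (1/3)·(17/5) + (2/3)·(29/5) = 5.

5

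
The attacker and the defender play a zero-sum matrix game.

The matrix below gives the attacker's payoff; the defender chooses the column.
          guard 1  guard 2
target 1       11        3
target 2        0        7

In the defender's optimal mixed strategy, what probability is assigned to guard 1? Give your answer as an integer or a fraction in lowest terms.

4/15

Row minima are 3 and 0, so the attacker's maximin is 3; column maxima are 11 and 7, so the defender's minimax is 7. These differ, so the equilibrium is in mixed strategies.
Let the defender play guard 1 with probability q. The attacker is indifferent when 11q + 3(1−q) = 7(1−q), giving q = 4/15.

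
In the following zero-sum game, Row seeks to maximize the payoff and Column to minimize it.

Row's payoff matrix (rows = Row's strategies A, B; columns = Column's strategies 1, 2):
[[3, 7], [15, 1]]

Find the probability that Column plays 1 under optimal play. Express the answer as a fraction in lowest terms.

Row minima are 3 and 1, so Row's maximin is 3; column maxima are 15 and 7, so Column's minimax is 7. These differ, so the equilibrium is in mixed strategies.
Let Column play 1 with probability q. Row is indifferent when 3q + 7(1−q) = 15q + (1−q), giving q = 1/3.

1/3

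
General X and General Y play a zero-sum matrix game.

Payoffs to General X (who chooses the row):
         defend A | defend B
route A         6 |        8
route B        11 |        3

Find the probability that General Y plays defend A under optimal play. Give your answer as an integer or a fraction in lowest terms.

1/2

Row minima are 6 and 3, so General X's maximin is 6; column maxima are 11 and 8, so General Y's minimax is 8. These differ, so the equilibrium is in mixed strategies.
Let General Y play defend A with probability q. General X is indifferent when 6q + 8(1−q) = 11q + 3(1−q), giving q = 1/2.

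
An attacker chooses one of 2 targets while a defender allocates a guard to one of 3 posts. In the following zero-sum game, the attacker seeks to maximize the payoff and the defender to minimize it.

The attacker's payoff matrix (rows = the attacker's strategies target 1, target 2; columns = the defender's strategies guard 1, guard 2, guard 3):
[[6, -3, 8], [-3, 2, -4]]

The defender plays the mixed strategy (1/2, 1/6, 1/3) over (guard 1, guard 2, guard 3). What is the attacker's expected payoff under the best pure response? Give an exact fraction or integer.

31/6

target 1: (6)·(1/2) + (-3)·(1/6) + (8)·(1/3) = 31/6.
target 2: (-3)·(1/2) + (2)·(1/6) + (-4)·(1/3) = -5/2.
The best pure response is target 1 with expected payoff 31/6.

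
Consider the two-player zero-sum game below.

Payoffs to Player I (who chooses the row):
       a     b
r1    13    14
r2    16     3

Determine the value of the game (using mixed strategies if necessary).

Row minima are 13 and 3, so Player I's maximin is 13; column maxima are 16 and 14, so Player II's minimax is 14. These differ, so the equilibrium is in mixed strategies.
Let Player I play r1 with probability p. Player II is indifferent when 13p + 16(1−p) = 14p + 3(1−p), giving p = 13/14.
Let Player II play a with probability q. Player I is indifferent when 13q + 14(1−q) = 16q + 3(1−q), giving q = 11/14.
The value is 13·(11/14) + (14)·(3/14) = 185/14.

185/14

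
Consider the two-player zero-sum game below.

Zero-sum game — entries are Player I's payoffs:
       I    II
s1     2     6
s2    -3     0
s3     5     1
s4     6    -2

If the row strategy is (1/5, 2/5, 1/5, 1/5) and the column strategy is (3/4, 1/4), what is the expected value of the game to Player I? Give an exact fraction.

13/10

Against (3/4, 1/4), each row's expected payoff is s1: 3; s2: -9/4; s3: 4; s4: 4.
Taking the (1/5, 2/5, 1/5, 1/5)-weighted average: (1/5)·(3) + (2/5)·(-9/4) + (1/5)·(4) + (1/5)·(4) = 13/10.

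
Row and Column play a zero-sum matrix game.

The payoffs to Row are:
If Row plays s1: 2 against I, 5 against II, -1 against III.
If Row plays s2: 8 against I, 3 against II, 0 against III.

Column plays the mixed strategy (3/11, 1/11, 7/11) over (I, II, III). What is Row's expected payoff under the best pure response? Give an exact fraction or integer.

s1: (2)·(3/11) + (5)·(1/11) + (-1)·(7/11) = 4/11.
s2: (8)·(3/11) + (3)·(1/11) + (0)·(7/11) = 27/11.
The best pure response is s2 with expected payoff 27/11.

27/11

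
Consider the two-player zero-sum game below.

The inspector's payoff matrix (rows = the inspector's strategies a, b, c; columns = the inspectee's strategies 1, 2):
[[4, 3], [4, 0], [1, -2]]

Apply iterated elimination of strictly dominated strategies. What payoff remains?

3

Column 1 is strictly dominated by 2 for the inspectee (3<4, 0<4, -2<1); eliminate 1.
Row c is strictly dominated by row a (3>-2); eliminate c.
Row b is strictly dominated by row a (3>0); eliminate b.
Only (a, 2) remains, with payoff 3.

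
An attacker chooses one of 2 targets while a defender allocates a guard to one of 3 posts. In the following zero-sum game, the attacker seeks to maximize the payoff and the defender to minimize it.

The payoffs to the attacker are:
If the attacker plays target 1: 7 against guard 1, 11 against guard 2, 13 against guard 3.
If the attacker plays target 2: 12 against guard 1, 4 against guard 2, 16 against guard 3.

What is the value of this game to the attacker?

Column guard 3 is strictly dominated by guard 1 for the defender (it gives the attacker more in every row).
The remaining 2×2 game on (target 1, target 2) × (guard 1, guard 2) has no saddle point. Let the attacker play target 1 with probability p; indifference gives 7p + 12(1−p) = 11p + 4(1−p), so p = 2/3.
Similarly the defender's optimal q on guard 1 is 7/12, and the value is 7·(7/12) + (11)·(5/12) = 26/3.

26/3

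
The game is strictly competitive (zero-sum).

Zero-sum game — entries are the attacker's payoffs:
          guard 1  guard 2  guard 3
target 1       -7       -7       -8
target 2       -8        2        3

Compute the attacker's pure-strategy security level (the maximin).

The worst-case payoff for each row is target 1: -8, target 2: -8.
The best of these is -8.

-8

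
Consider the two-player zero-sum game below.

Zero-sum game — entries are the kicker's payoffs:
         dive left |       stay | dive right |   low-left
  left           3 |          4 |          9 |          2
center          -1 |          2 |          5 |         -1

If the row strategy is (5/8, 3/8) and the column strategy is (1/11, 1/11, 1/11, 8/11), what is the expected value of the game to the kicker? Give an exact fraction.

Against (1/11, 1/11, 1/11, 8/11), each row's expected payoff is left: 32/11; center: -2/11.
Taking the (5/8, 3/8)-weighted average: (5/8)·(32/11) + (3/8)·(-2/11) = 7/4.

7/4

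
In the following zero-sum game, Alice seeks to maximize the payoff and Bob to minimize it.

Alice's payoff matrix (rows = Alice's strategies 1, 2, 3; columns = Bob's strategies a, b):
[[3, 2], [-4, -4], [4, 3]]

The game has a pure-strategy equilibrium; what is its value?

3

Row minima: 2, -4, 3 → Alice's maximin is 3.
Column maxima: 4, 3 → Bob's minimax is 3.
They coincide at (3, b), so the value is 3.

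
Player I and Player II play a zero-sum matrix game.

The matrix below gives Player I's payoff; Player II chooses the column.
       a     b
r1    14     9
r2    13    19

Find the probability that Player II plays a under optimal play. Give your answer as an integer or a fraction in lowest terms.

10/11

Row minima are 9 and 13, so Player I's maximin is 13; column maxima are 14 and 19, so Player II's minimax is 14. These differ, so the equilibrium is in mixed strategies.
Let Player II play a with probability q. Player I is indifferent when 14q + 9(1−q) = 13q + 19(1−q), giving q = 10/11.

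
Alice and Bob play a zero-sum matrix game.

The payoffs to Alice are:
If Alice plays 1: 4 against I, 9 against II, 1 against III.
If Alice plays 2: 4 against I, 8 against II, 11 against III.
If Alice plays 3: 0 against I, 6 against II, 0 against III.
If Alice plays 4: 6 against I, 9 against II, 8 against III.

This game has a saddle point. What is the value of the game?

Row minima: 1, 4, 0, 6 → Alice's maximin is 6.
Column maxima: 6, 9, 11 → Bob's minimax is 6.
They coincide at (4, I), so the value is 6.

6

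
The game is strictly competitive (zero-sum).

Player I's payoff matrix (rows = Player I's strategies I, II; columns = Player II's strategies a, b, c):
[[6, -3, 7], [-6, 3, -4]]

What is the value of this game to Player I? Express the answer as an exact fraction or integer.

Column c is strictly dominated by a for Player II (it gives Player I more in every row).
The remaining 2×2 game on (I, II) × (a, b) has no saddle point. Let Player I play I with probability p; indifference gives 6p − 6(1−p) = −3p + 3(1−p), so p = 1/2.
Similarly Player II's optimal q on a is 1/3, and the value is 6·(1/3) + (-3)·(2/3) = 0.

0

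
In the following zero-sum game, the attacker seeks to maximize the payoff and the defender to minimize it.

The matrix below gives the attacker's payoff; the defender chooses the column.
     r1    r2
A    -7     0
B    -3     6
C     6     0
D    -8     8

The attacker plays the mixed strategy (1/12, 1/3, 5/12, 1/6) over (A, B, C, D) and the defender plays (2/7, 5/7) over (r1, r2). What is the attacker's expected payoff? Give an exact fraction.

Against (2/7, 5/7), each row's expected payoff is A: -2; B: 24/7; C: 12/7; D: 24/7.
Taking the (1/12, 1/3, 5/12, 1/6)-weighted average: (1/12)·(-2) + (1/3)·(24/7) + (5/12)·(12/7) + (1/6)·(24/7) = 95/42.

95/42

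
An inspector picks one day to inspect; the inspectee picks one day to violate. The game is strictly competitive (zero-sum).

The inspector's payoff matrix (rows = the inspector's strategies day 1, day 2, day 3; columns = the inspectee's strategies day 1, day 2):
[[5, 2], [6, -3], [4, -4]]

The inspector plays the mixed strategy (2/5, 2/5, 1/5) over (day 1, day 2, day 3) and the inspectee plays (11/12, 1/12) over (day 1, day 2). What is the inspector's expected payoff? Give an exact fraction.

14/3

Against (11/12, 1/12), each row's expected payoff is day 1: 19/4; day 2: 21/4; day 3: 10/3.
Taking the (2/5, 2/5, 1/5)-weighted average: (2/5)·(19/4) + (2/5)·(21/4) + (1/5)·(10/3) = 14/3.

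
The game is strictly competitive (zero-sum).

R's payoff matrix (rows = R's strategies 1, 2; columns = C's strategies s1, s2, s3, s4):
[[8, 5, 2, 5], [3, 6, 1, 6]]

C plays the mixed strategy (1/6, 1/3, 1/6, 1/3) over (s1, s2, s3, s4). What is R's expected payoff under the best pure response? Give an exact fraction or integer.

1: (8)·(1/6) + (5)·(1/3) + (2)·(1/6) + (5)·(1/3) = 5.
2: (3)·(1/6) + (6)·(1/3) + (1)·(1/6) + (6)·(1/3) = 14/3.
The best pure response is 1 with expected payoff 5.

5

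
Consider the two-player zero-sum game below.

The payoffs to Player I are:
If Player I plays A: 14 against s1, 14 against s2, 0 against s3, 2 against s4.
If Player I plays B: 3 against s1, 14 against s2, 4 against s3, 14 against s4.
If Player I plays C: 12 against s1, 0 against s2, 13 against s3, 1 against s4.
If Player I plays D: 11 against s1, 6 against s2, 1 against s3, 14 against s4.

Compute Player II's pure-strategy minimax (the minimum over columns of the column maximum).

The worst case (largest entry) in each column is s1: 14, s2: 14, s3: 13, s4: 14.
The best (smallest) of these is 13.

13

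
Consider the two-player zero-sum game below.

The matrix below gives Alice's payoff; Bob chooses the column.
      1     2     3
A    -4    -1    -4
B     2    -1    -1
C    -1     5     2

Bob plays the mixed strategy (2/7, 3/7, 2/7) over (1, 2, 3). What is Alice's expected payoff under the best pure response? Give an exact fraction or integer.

17/7

A: (-4)·(2/7) + (-1)·(3/7) + (-4)·(2/7) = -19/7.
B: (2)·(2/7) + (-1)·(3/7) + (-1)·(2/7) = -1/7.
C: (-1)·(2/7) + (5)·(3/7) + (2)·(2/7) = 17/7.
The best pure response is C with expected payoff 17/7.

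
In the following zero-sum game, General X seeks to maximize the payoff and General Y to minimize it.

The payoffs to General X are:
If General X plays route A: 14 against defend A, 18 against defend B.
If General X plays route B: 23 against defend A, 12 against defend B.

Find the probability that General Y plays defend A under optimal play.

Row minima are 14 and 12, so General X's maximin is 14; column maxima are 23 and 18, so General Y's minimax is 18. These differ, so the equilibrium is in mixed strategies.
Let General Y play defend A with probability q. General X is indifferent when 14q + 18(1−q) = 23q + 12(1−q), giving q = 2/5.

2/5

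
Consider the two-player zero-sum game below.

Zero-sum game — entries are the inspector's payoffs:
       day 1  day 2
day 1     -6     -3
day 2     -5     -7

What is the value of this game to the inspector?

-27/5

Row minima are -6 and -7, so the inspector's maximin is -6; column maxima are -5 and -3, so the inspectee's minimax is -5. These differ, so the equilibrium is in mixed strategies.
Let the inspector play day 1 with probability p. The inspectee is indifferent when −6p − 5(1−p) = −3p − 7(1−p), giving p = 2/5.
Let the inspectee play day 1 with probability q. The inspector is indifferent when −6q − 3(1−q) = −5q − 7(1−q), giving q = 4/5.
The value is -6·(4/5) + (-3)·(1/5) = -27/5.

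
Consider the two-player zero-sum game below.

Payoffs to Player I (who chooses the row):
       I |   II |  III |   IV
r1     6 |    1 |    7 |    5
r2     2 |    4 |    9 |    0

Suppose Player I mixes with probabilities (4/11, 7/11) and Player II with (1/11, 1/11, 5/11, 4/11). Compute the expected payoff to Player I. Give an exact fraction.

Against (1/11, 1/11, 5/11, 4/11), each row's expected payoff is r1: 62/11; r2: 51/11.
Taking the (4/11, 7/11)-weighted average: (4/11)·(62/11) + (7/11)·(51/11) = 5.

5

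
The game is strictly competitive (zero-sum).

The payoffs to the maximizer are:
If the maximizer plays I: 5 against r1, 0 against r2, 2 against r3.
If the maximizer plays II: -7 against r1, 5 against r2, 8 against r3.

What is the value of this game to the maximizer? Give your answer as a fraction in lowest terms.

Column r3 is strictly dominated by r2 for the minimizer (it gives the maximizer more in every row).
The remaining 2×2 game on (I, II) × (r1, r2) has no saddle point. Let the maximizer play I with probability p; indifference gives 5p − 7(1−p) = 5(1−p), so p = 12/17.
Similarly the minimizer's optimal q on r1 is 5/17, and the value is 5·(5/17) + (0)·(12/17) = 25/17.

25/17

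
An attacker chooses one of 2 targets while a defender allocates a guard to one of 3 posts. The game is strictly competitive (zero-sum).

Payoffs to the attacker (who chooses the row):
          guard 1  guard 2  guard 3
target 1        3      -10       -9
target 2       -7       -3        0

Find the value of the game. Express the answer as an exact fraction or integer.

-79/17

Column guard 3 is strictly dominated by guard 2 for the defender (it gives the attacker more in every row).
The remaining 2×2 game on (target 1, target 2) × (guard 1, guard 2) has no saddle point. Let the attacker play target 1 with probability p; indifference gives 3p − 7(1−p) = −10p − 3(1−p), so p = 4/17.
Similarly the defender's optimal q on guard 1 is 7/17, and the value is 3·(7/17) + (-10)·(10/17) = -79/17.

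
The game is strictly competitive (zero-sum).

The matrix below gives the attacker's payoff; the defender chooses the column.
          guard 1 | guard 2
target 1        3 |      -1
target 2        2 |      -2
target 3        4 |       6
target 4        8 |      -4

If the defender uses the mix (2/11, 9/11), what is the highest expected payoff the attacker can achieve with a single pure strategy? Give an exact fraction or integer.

62/11

target 1: (3)·(2/11) + (-1)·(9/11) = -3/11.
target 2: (2)·(2/11) + (-2)·(9/11) = -14/11.
target 3: (4)·(2/11) + (6)·(9/11) = 62/11.
target 4: (8)·(2/11) + (-4)·(9/11) = -20/11.
The best pure response is target 3 with expected payoff 62/11.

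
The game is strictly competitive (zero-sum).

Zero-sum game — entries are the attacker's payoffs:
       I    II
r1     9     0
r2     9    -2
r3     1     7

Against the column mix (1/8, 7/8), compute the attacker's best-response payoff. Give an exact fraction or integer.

r1: (9)·(1/8) + (0)·(7/8) = 9/8.
r2: (9)·(1/8) + (-2)·(7/8) = -5/8.
r3: (1)·(1/8) + (7)·(7/8) = 25/4.
The best pure response is r3 with expected payoff 25/4.

25/4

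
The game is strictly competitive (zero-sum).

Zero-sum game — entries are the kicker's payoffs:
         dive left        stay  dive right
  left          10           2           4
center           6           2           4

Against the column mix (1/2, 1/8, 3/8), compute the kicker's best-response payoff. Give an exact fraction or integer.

left: (10)·(1/2) + (2)·(1/8) + (4)·(3/8) = 27/4.
center: (6)·(1/2) + (2)·(1/8) + (4)·(3/8) = 19/4.
The best pure response is left with expected payoff 27/4.

27/4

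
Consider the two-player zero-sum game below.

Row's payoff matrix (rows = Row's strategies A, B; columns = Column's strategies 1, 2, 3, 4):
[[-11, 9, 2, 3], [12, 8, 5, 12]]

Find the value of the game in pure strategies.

5

Row minima: -11, 5 → Row's maximin is 5.
Column maxima: 12, 9, 5, 12 → Column's minimax is 5.
They coincide at (B, 3), so the value is 5.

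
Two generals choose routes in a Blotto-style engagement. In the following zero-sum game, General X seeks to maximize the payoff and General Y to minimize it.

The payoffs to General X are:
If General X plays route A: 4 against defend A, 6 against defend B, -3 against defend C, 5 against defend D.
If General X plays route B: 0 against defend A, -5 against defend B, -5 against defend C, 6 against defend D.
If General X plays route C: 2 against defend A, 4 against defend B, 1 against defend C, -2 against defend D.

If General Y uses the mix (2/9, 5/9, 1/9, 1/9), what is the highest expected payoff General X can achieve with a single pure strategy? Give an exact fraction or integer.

route A: (4)·(2/9) + (6)·(5/9) + (-3)·(1/9) + (5)·(1/9) = 40/9.
route B: (0)·(2/9) + (-5)·(5/9) + (-5)·(1/9) + (6)·(1/9) = -8/3.
route C: (2)·(2/9) + (4)·(5/9) + (1)·(1/9) + (-2)·(1/9) = 23/9.
The best pure response is route A with expected payoff 40/9.

40/9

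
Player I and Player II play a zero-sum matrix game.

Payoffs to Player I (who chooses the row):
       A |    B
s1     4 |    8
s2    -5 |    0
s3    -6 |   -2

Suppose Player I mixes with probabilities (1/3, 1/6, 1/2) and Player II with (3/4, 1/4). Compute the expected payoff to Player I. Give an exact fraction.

-35/24

Against (3/4, 1/4), each row's expected payoff is s1: 5; s2: -15/4; s3: -5.
Taking the (1/3, 1/6, 1/2)-weighted average: (1/3)·(5) + (1/6)·(-15/4) + (1/2)·(-5) = -35/24.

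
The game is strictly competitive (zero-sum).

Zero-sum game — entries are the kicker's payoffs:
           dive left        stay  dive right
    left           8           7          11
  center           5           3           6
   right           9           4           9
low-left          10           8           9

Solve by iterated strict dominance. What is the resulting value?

Column dive right is strictly dominated by stay for the goalkeeper (7<11, 3<6, 4<9, 8<9); eliminate dive right.
Row center is strictly dominated by row left (8>5, 7>3); eliminate center.
Column dive left is strictly dominated by stay for the goalkeeper (7<8, 4<9, 8<10); eliminate dive left.
Row left is strictly dominated by row low-left (8>7); eliminate left.
Row right is strictly dominated by row low-left (8>4); eliminate right.
Only (low-left, stay) remains, with payoff 8.

8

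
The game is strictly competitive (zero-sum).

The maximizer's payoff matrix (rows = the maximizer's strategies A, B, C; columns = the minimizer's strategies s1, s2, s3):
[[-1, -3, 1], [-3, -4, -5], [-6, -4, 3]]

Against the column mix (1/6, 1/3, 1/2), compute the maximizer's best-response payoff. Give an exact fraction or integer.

-2/3

A: (-1)·(1/6) + (-3)·(1/3) + (1)·(1/2) = -2/3.
B: (-3)·(1/6) + (-4)·(1/3) + (-5)·(1/2) = -13/3.
C: (-6)·(1/6) + (-4)·(1/3) + (3)·(1/2) = -5/6.
The best pure response is A with expected payoff -2/3.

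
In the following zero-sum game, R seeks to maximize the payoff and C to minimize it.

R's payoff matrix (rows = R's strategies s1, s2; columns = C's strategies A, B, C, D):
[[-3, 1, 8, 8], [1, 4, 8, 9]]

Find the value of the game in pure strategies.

Row minima: -3, 1 → R's maximin is 1.
Column maxima: 1, 4, 8, 9 → C's minimax is 1.
They coincide at (s2, A), so the value is 1.

1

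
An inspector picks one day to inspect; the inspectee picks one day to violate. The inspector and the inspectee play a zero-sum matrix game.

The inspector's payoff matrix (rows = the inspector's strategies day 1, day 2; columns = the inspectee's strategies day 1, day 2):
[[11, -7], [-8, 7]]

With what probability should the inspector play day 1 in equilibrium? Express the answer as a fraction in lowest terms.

Row minima are -7 and -8, so the inspector's maximin is -7; column maxima are 11 and 7, so the inspectee's minimax is 7. These differ, so the equilibrium is in mixed strategies.
Let the inspector play day 1 with probability p. The inspectee is indifferent when 11p − 8(1−p) = −7p + 7(1−p), giving p = 5/11.

5/11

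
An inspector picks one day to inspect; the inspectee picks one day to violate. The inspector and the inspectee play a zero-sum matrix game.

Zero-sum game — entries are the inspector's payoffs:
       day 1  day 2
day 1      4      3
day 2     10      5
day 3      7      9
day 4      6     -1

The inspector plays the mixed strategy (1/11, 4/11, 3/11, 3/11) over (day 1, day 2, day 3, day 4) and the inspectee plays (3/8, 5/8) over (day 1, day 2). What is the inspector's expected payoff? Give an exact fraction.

11/2

Against (3/8, 5/8), each row's expected payoff is day 1: 27/8; day 2: 55/8; day 3: 33/4; day 4: 13/8.
Taking the (1/11, 4/11, 3/11, 3/11)-weighted average: (1/11)·(27/8) + (4/11)·(55/8) + (3/11)·(33/4) + (3/11)·(13/8) = 11/2.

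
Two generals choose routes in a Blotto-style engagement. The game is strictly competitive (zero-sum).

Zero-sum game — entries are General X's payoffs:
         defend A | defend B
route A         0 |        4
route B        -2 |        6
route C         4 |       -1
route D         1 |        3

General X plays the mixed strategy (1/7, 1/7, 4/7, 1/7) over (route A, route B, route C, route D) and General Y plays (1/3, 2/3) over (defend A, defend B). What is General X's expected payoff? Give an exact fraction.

Against (1/3, 2/3), each row's expected payoff is route A: 8/3; route B: 10/3; route C: 2/3; route D: 7/3.
Taking the (1/7, 1/7, 4/7, 1/7)-weighted average: (1/7)·(8/3) + (1/7)·(10/3) + (4/7)·(2/3) + (1/7)·(7/3) = 11/7.

11/7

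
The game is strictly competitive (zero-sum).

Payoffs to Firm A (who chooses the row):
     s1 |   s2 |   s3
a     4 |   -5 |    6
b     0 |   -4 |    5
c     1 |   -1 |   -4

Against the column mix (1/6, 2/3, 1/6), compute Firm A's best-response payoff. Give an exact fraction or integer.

a: (4)·(1/6) + (-5)·(2/3) + (6)·(1/6) = -5/3.
b: (0)·(1/6) + (-4)·(2/3) + (5)·(1/6) = -11/6.
c: (1)·(1/6) + (-1)·(2/3) + (-4)·(1/6) = -7/6.
The best pure response is c with expected payoff -7/6.

-7/6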